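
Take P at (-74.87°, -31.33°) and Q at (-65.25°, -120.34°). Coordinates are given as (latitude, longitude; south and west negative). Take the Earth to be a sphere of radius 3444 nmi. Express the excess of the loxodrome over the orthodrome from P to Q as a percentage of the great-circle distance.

9.6%

Great circle: σ = 0.4980 rad → d_gc = Rσ = 1715.03 nmi
Rhumb: Δφ = +0.1679, Δλ = -1.5535, Δψ = +0.5020, q = Δφ/Δψ = 0.3344 → d_rh = R√(Δφ²+q²Δλ²) = 1880.48 nmi
Excess = (1880.48 − 1715.03) / 1715.03 = 165.45 / 1715.03 = 9.647% ≈ 9.6%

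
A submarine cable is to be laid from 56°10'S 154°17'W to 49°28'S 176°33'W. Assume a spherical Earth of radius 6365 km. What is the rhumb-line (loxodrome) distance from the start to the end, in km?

1667 km

Δψ = ln[tan(π/4+φ₂/2)/tan(π/4+φ₁/2)] = +0.1940;  Δφ = +0.1169 rad,  Δλ = -0.3886 rad
q = Δφ/Δψ = 0.6028
d = R·√(Δφ² + q²Δλ²) = 6365·0.26184 = 1667 km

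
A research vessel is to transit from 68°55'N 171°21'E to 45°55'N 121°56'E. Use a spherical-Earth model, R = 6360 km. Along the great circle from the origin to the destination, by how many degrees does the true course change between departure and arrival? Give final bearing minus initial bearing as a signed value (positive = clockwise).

-43.2°

At departure: θ₁ = atan2(sin Δλ cos φ₂, cos φ₁ sin φ₂ − sin φ₁ cos φ₂ cos Δλ) = 252.77°
At arrival: θ₂ = atan2(sin Δλ cos φ₁, −cos φ₂ sin φ₁ + sin φ₂ cos φ₁ cos Δλ) = 209.59°
Δθ = θ₂ − θ₁ = -43.2°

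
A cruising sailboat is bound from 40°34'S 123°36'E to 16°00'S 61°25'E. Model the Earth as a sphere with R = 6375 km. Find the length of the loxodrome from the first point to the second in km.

6610 km

Δψ = ln[tan(π/4+φ₂/2)/tan(π/4+φ₁/2)] = +0.4929;  Δφ = +0.4288 rad,  Δλ = -1.0853 rad
q = Δφ/Δψ = 0.8699
d = R·√(Δφ² + q²Δλ²) = 6375·1.03686 = 6610 km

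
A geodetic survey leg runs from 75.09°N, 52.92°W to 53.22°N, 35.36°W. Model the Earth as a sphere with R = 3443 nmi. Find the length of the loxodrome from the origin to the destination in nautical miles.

1383 nmi

Δψ = ln[tan(π/4+φ₂/2)/tan(π/4+φ₁/2)] = -0.9324;  Δφ = -0.3817 rad,  Δλ = +0.3065 rad
q = Δφ/Δψ = 0.4094
d = R·√(Δφ² + q²Δλ²) = 3443·0.40179 = 1383 nmi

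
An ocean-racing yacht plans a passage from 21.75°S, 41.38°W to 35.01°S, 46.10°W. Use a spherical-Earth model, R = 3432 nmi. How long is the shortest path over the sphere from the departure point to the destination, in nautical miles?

832 nmi

Haversine: a = sin²(Δφ/2)+cos φ₁ cos φ₂ sin²(Δλ/2) = 0.01462;  σ = 2·atan2(√a,√(1−a))
σ = 13.890° → d = Rσ = 3432·0.24242 = 832 nmi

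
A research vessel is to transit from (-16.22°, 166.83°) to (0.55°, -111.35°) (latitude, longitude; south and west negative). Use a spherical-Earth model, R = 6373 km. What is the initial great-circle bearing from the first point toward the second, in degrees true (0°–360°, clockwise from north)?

87.2°

N = sin Δλ·cos φ₂ = +0.9898;  D = cos φ₁ sin φ₂ − sin φ₁ cos φ₂ cos Δλ = +0.0490
initial course = atan2(N, D) = 87.17°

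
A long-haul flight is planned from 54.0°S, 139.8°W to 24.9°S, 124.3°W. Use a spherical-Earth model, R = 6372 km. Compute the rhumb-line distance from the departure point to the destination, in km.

3486 km

Rhumb course C = atan2(Δλ, Δψ) with Δψ = ln[tan(π/4+φ₂/2)/tan(π/4+φ₁/2)] = +0.6752, Δλ = +0.2705 → C = 21.83°
d = R·|Δφ| / |cos C| = 6372·0.50789 / 0.92827 = 3486 km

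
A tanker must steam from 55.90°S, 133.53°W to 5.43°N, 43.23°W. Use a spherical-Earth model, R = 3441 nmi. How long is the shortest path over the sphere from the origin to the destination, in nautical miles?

cos σ = sin φ₁ sin φ₂ + cos φ₁ cos φ₂ cos Δλ
      = sin(-55.90°)sin(5.43°) + cos(-55.90°)cos(5.43°)cos(90.30°) = -0.0813
σ = 94.662° → d = Rσ = 3441·1.65217 = 5685 nmi

5685 nmi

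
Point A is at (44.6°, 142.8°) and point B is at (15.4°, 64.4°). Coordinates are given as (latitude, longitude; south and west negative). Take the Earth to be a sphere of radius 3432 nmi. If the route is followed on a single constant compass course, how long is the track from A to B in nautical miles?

4359 nmi

Δψ = ln[tan(π/4+φ₂/2)/tan(π/4+φ₁/2)] = -0.5995;  Δφ = -0.5096 rad,  Δλ = -1.3683 rad
q = Δφ/Δψ = 0.8502
d = R·√(Δφ² + q²Δλ²) = 3432·1.27005 = 4359 nmi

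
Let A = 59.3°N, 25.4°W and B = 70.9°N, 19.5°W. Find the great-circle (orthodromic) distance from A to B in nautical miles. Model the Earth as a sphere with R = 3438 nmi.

711 nmi

cos σ = sin φ₁ sin φ₂ + cos φ₁ cos φ₂ cos Δλ
      = sin(59.30°)sin(70.90°) + cos(59.30°)cos(70.90°)cos(5.90°) = 0.9787
σ = 11.850° → d = Rσ = 3438·0.20681 = 711 nmi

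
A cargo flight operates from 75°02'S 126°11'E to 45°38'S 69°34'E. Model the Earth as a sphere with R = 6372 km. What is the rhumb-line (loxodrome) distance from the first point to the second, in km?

4339 km

Δψ = ln[tan(π/4+φ₂/2)/tan(π/4+φ₁/2)] = +1.1327;  Δφ = +0.5131 rad,  Δλ = -0.9881 rad
q = Δφ/Δψ = 0.4530
d = R·√(Δφ² + q²Δλ²) = 6372·0.68093 = 4339 km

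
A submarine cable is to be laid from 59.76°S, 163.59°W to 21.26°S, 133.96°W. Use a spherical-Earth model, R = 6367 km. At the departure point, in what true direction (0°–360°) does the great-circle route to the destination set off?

41.7°

N = sin Δλ·cos φ₂ = +0.4608;  D = cos φ₁ sin φ₂ − sin φ₁ cos φ₂ cos Δλ = +0.5172
initial course = atan2(N, D) = 41.69°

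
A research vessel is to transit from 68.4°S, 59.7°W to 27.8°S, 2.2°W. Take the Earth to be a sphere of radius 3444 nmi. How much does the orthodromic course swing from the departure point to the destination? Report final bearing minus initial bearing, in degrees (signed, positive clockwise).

Initial bearing θ₁ = atan2(sin Δλ cos φ₂, cos φ₁ sin φ₂ − sin φ₁ cos φ₂ cos Δλ) = 70.09°
Final bearing θ₂ = (initial bearing from the destination back to the start) + 180° = 23.03°
Δθ = θ₂ − θ₁ = -47.1°

-47.1°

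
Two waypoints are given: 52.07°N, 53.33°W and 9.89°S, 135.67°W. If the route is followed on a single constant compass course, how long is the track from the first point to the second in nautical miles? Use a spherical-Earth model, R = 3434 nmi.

5680 nmi

Δψ = ln[tan(π/4+φ₂/2)/tan(π/4+φ₁/2)] = -1.2416;  Δφ = -1.0814 rad,  Δλ = -1.4371 rad
q = Δφ/Δψ = 0.8710
d = R·√(Δφ² + q²Δλ²) = 3434·1.65411 = 5680 nmi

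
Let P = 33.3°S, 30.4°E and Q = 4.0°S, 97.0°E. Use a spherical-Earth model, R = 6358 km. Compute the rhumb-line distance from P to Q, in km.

7635 km

Δψ = ln[tan(π/4+φ₂/2)/tan(π/4+φ₁/2)] = +0.5471;  Δφ = +0.5114 rad,  Δλ = +1.1624 rad
q = Δφ/Δψ = 0.9347
d = R·√(Δφ² + q²Δλ²) = 6358·1.20081 = 7635 km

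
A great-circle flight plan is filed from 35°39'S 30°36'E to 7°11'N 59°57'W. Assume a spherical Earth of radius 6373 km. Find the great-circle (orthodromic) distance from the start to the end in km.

Haversine: a = sin²(Δφ/2)+cos φ₁ cos φ₂ sin²(Δλ/2) = 0.54031;  σ = 2·atan2(√a,√(1−a))
σ = 94.624° → d = Rσ = 6373·1.65150 = 10525 km

10525 km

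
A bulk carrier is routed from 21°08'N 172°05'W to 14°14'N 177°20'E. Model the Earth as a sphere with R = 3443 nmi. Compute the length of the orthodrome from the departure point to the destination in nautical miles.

734 nmi

Haversine: a = sin²(Δφ/2)+cos φ₁ cos φ₂ sin²(Δλ/2) = 0.01131;  σ = 2·atan2(√a,√(1−a))
σ = 12.210° → d = Rσ = 3443·0.21311 = 734 nmi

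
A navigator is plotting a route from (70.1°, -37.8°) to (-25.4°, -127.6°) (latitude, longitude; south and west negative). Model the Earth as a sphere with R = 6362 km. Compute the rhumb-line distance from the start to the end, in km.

Δψ = ln[tan(π/4+φ₂/2)/tan(π/4+φ₁/2)] = -2.1991;  Δφ = -1.6668 rad,  Δλ = -1.5673 rad
q = Δφ/Δψ = 0.7579
d = R·√(Δφ² + q²Δλ²) = 6362·2.04678 = 13022 km

13022 km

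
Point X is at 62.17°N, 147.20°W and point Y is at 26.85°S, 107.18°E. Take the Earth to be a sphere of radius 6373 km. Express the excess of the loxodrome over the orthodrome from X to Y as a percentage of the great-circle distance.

3.2%

Great circle: σ = 2.1078 rad → d_gc = Rσ = 13433.0 km
Rhumb: Δφ = -1.5537, Δλ = -1.8434, Δψ = -1.8821, q = Δφ/Δψ = 0.8255 → d_rh = R√(Δφ²+q²Δλ²) = 13859.9 km
Excess = (13859.9 − 13433.0) / 13433.0 = 426.9 / 13433.0 = 3.18% ≈ 3.2%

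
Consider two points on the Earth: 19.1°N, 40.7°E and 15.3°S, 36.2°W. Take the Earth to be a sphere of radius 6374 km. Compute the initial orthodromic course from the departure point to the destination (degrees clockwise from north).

N = sin Δλ·cos φ₂ = -0.9395;  D = cos φ₁ sin φ₂ − sin φ₁ cos φ₂ cos Δλ = -0.3209
initial course = atan2(N, D) = 251.14°

251.1°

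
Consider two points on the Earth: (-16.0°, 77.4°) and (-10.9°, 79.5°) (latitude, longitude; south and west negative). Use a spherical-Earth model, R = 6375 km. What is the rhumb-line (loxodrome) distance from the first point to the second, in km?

Rhumb course C = atan2(Δλ, Δψ) with Δψ = ln[tan(π/4+φ₂/2)/tan(π/4+φ₁/2)] = +0.0916, Δλ = +0.0367 → C = 21.82°
d = R·|Δφ| / |cos C| = 6375·0.08901 / 0.92837 = 611 km

611 km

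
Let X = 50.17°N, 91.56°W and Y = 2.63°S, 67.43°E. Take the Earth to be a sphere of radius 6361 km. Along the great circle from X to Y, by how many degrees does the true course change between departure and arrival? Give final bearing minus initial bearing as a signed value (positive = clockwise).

Initial bearing θ₁ = atan2(sin Δλ cos φ₂, cos φ₁ sin φ₂ − sin φ₁ cos φ₂ cos Δλ) = 27.54°
Final bearing θ₂ = (initial bearing from the destination back to the start) + 180° = 162.75°
Δθ = θ₂ − θ₁ = +135.2°

+135.2°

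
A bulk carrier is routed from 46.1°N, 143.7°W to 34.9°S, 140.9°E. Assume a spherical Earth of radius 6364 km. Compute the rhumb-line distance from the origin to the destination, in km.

Δψ = ln[tan(π/4+φ₂/2)/tan(π/4+φ₁/2)] = -1.5595;  Δφ = -1.4137 rad,  Δλ = -1.3160 rad
q = Δφ/Δψ = 0.9065
d = R·√(Δφ² + q²Δλ²) = 6364·1.84980 = 11772 km

11772 km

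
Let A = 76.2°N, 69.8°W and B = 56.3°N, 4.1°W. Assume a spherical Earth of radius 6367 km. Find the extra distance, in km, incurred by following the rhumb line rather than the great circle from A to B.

160 km

Great circle: cos σ = sin φ₁ sin φ₂ + cos φ₁ cos φ₂ cos Δλ,  σ = 0.5308 rad → d_gc = 3379.6 km
Rhumb line: Δψ = -0.9174, q = Δφ/Δψ = 0.3786, d_rh = R√(Δφ²+q²Δλ²) = 3539.8 km
Excess = 3539.8 − 3379.6 = 160.2 ≈ 160 km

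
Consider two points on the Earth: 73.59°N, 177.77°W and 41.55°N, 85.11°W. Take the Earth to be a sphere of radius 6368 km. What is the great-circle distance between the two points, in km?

5692 km

Haversine: a = sin²(Δφ/2)+cos φ₁ cos φ₂ sin²(Δλ/2) = 0.18678;  σ = 2·atan2(√a,√(1−a))
σ = 51.212° → d = Rσ = 6368·0.89382 = 5692 km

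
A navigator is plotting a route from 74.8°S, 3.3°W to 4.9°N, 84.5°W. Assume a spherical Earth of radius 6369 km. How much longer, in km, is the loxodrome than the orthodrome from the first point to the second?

414 km

Great circle: cos σ = sin φ₁ sin φ₂ + cos φ₁ cos φ₂ cos Δλ,  σ = 1.6133 rad → d_gc = 10274.9 km
Rhumb line: Δψ = +2.0998, q = Δφ/Δψ = 0.6625, d_rh = R√(Δφ²+q²Δλ²) = 10688.5 km
Excess = 10688.5 − 10274.9 = 413.6 ≈ 414 km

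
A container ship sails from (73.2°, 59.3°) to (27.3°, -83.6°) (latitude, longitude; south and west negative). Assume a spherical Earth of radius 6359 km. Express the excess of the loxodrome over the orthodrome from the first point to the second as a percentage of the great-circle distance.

Great circle: σ = 1.3344 rad → d_gc = Rσ = 8485.3 km
Rhumb: Δφ = -0.8011, Δλ = -2.4941, Δψ = -1.4172, q = Δφ/Δψ = 0.5653 → d_rh = R√(Δφ²+q²Δλ²) = 10311.4 km
Excess = (10311.4 − 8485.3) / 8485.3 = 1826.1 / 8485.3 = 21.52% ≈ 21.5%

21.5%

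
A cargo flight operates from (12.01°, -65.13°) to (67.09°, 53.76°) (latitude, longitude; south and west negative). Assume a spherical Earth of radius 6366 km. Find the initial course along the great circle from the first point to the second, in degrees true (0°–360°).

19.9°

θ = atan2( sin Δλ·cos φ₂ ,  cos φ₁ sin φ₂ − sin φ₁ cos φ₂ cos Δλ )
  = atan2(+0.3408, +0.9401) = 19.93°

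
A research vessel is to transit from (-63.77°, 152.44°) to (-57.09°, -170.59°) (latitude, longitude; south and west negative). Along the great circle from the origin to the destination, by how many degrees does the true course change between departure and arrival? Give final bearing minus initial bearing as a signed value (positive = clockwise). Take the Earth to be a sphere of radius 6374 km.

-32.5°

At departure: θ₁ = atan2(sin Δλ cos φ₂, cos φ₁ sin φ₂ − sin φ₁ cos φ₂ cos Δλ) = 86.79°
At arrival: θ₂ = atan2(sin Δλ cos φ₁, −cos φ₂ sin φ₁ + sin φ₂ cos φ₁ cos Δλ) = 54.31°
Δθ = θ₂ − θ₁ = -32.5°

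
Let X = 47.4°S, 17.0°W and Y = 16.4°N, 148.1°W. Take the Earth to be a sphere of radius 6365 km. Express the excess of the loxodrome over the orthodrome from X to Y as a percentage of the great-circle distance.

Great circle: σ = 2.2584 rad → d_gc = Rσ = 14374.7 km
Rhumb: Δφ = +1.1135, Δλ = -2.2881, Δψ = +1.2321, q = Δφ/Δψ = 0.9037 → d_rh = R√(Δφ²+q²Δλ²) = 14948.9 km
Excess = (14948.9 − 14374.7) / 14374.7 = 574.2 / 14374.7 = 3.99% ≈ 4.0%

4.0%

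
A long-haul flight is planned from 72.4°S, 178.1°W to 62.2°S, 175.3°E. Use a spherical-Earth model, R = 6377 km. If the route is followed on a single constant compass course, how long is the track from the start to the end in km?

Rhumb course C = atan2(Δλ, Δψ) with Δψ = ln[tan(π/4+φ₂/2)/tan(π/4+φ₁/2)] = +0.4691, Δλ = -0.1152 → C = 346.20°
d = R·|Δφ| / |cos C| = 6377·0.17802 / 0.97115 = 1169 km

1169 km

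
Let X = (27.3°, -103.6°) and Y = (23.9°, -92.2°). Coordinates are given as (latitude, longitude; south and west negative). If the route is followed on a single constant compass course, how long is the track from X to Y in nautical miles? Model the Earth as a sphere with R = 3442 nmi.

650 nmi

Rhumb course C = atan2(Δλ, Δψ) with Δψ = ln[tan(π/4+φ₂/2)/tan(π/4+φ₁/2)] = -0.0658, Δλ = +0.1990 → C = 108.30°
d = R·|Δφ| / |cos C| = 3442·0.05934 / 0.31405 = 650 nmi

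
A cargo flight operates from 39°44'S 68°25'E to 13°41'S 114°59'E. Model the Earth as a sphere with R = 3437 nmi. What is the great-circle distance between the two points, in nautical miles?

cos σ = sin φ₁ sin φ₂ + cos φ₁ cos φ₂ cos Δλ
      = sin(-39.73°)sin(-13.68°) + cos(-39.73°)cos(-13.68°)cos(46.57°) = 0.6649
σ = 48.324° → d = Rσ = 3437·0.84341 = 2899 nmi

2899 nmi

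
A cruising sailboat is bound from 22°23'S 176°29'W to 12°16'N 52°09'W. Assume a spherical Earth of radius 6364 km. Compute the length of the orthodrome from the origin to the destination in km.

cos σ = sin φ₁ sin φ₂ + cos φ₁ cos φ₂ cos Δλ
      = sin(-22.38°)sin(12.27°) + cos(-22.38°)cos(12.27°)cos(124.33°) = -0.5905
σ = 126.193° → d = Rσ = 6364·2.20249 = 14017 km

14017 km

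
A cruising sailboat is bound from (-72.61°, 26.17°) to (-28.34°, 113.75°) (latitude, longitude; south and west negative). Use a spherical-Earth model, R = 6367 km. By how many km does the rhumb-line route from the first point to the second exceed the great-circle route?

468 km

Great circle: cos σ = sin φ₁ sin φ₂ + cos φ₁ cos φ₂ cos Δλ,  σ = 1.0882 rad → d_gc = 6928.3 km
Rhumb line: Δψ = +1.3616, q = Δφ/Δψ = 0.5674, d_rh = R√(Δφ²+q²Δλ²) = 7396.0 km
Excess = 7396.0 − 6928.3 = 467.7 ≈ 468 km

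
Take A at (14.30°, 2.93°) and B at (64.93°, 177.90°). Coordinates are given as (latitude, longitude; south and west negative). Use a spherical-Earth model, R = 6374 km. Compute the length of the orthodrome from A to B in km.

cos σ = sin φ₁ sin φ₂ + cos φ₁ cos φ₂ cos Δλ
      = sin(14.30°)sin(64.93°) + cos(14.30°)cos(64.93°)cos(174.97°) = -0.1853
σ = 100.678° → d = Rσ = 6374·1.75716 = 11200 km

11200 km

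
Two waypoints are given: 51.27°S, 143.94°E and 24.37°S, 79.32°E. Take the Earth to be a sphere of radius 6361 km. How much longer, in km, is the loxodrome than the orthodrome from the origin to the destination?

Great circle: cos σ = sin φ₁ sin φ₂ + cos φ₁ cos φ₂ cos Δλ,  σ = 0.9690 rad → d_gc = 6163.5 km
Rhumb line: Δψ = +0.6069, q = Δφ/Δψ = 0.7736, d_rh = R√(Δφ²+q²Δλ²) = 6302.7 km
Excess = 6302.7 − 6163.5 = 139.2 ≈ 139 km

139 km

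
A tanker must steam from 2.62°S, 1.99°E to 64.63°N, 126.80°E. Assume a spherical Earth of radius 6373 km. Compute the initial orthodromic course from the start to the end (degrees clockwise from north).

N = sin Δλ·cos φ₂ = +0.3518;  D = cos φ₁ sin φ₂ − sin φ₁ cos φ₂ cos Δλ = +0.8914
initial course = atan2(N, D) = 21.54°

21.5°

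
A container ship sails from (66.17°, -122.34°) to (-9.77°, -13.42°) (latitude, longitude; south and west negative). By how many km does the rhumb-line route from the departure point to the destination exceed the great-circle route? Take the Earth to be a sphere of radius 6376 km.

Great circle: cos σ = sin φ₁ sin φ₂ + cos φ₁ cos φ₂ cos Δλ,  σ = 1.8591 rad → d_gc = 11853.7 km
Rhumb line: Δψ = -1.7272, q = Δφ/Δψ = 0.7674, d_rh = R√(Δφ²+q²Δλ²) = 12566.9 km
Excess = 12566.9 − 11853.7 = 713.2 ≈ 713 km

713 km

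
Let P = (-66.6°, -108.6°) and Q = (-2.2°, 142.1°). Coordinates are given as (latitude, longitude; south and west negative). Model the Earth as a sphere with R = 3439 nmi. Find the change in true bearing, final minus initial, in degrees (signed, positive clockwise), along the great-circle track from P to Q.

+86.5°

Initial bearing θ₁ = atan2(sin Δλ cos φ₂, cos φ₁ sin φ₂ − sin φ₁ cos φ₂ cos Δλ) = 251.35°
Final bearing θ₂ = (initial bearing from the destination back to the start) + 180° = 337.88°
Δθ = θ₂ − θ₁ = +86.5°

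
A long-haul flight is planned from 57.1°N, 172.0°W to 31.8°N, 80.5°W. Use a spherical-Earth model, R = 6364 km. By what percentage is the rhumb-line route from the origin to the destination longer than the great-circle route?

6.3%

Great circle: σ = 1.1259 rad → d_gc = Rσ = 7165.3 km
Rhumb: Δφ = -0.4416, Δλ = +1.5970, Δψ = -0.6340, q = Δφ/Δψ = 0.6965 → d_rh = R√(Δφ²+q²Δλ²) = 7616.2 km
Excess = (7616.2 − 7165.3) / 7165.3 = 450.9 / 7165.3 = 6.29% ≈ 6.3%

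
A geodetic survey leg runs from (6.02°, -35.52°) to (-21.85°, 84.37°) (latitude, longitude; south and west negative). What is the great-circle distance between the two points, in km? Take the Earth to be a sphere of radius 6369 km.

Haversine: a = sin²(Δφ/2)+cos φ₁ cos φ₂ sin²(Δλ/2) = 0.74951;  σ = 2·atan2(√a,√(1−a))
σ = 119.935° → d = Rσ = 6369·2.09326 = 13332 km

13332 km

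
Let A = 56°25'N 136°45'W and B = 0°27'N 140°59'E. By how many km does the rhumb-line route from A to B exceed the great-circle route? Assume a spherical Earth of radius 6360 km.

260 km

Great circle: cos σ = sin φ₁ sin φ₂ + cos φ₁ cos φ₂ cos Δλ,  σ = 1.4897 rad → d_gc = 9474.7 km
Rhumb line: Δψ = -1.1903, q = Δφ/Δψ = 0.8207, d_rh = R√(Δφ²+q²Δλ²) = 9734.3 km
Excess = 9734.3 − 9474.7 = 259.6 ≈ 260 km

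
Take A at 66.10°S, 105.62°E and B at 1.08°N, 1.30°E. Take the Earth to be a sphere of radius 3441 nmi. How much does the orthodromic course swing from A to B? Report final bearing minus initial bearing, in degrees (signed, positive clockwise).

+79.4°

At departure: θ₁ = atan2(sin Δλ cos φ₂, cos φ₁ sin φ₂ − sin φ₁ cos φ₂ cos Δλ) = 257.29°
At arrival: θ₂ = atan2(sin Δλ cos φ₁, −cos φ₂ sin φ₁ + sin φ₂ cos φ₁ cos Δλ) = 336.72°
Δθ = θ₂ − θ₁ = +79.4°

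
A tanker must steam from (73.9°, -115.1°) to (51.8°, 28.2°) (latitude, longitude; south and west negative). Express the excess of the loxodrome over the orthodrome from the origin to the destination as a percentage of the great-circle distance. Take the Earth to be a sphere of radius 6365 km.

Great circle: σ = 0.9052 rad → d_gc = Rσ = 5761.5 km
Rhumb: Δφ = -0.3857, Δλ = +2.5011, Δψ = -0.8954, q = Δφ/Δψ = 0.4308 → d_rh = R√(Δφ²+q²Δλ²) = 7283.6 km
Excess = (7283.6 − 5761.5) / 5761.5 = 1522.1 / 5761.5 = 26.42% ≈ 26.4%

26.4%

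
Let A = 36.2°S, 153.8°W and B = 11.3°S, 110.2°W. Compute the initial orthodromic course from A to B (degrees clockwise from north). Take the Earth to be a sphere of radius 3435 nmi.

N = sin Δλ·cos φ₂ = +0.6763;  D = cos φ₁ sin φ₂ − sin φ₁ cos φ₂ cos Δλ = +0.2613
initial course = atan2(N, D) = 68.87°

68.9°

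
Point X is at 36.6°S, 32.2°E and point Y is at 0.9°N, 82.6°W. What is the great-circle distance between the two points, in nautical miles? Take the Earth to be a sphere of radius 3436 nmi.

cos σ = sin φ₁ sin φ₂ + cos φ₁ cos φ₂ cos Δλ
      = sin(-36.60°)sin(0.90°) + cos(-36.60°)cos(0.90°)cos(-114.80°) = -0.3461
σ = 110.247° → d = Rσ = 3436·1.92417 = 6611 nmi

6611 nmi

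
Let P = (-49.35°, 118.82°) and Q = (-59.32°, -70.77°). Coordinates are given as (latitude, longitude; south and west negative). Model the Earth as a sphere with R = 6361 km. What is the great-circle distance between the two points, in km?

cos σ = sin φ₁ sin φ₂ + cos φ₁ cos φ₂ cos Δλ
      = sin(-49.35°)sin(-59.32°) + cos(-49.35°)cos(-59.32°)cos(170.41°) = 0.3248
σ = 71.049° → d = Rσ = 6361·1.24004 = 7888 km

7888 km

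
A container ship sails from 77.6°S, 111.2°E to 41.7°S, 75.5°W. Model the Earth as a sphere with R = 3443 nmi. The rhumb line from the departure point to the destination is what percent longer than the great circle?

39.5%

Great circle: σ = 1.0582 rad → d_gc = Rσ = 3643.2 nmi
Rhumb: Δφ = +0.6266, Δλ = +3.0247, Δψ = +1.4176, q = Δφ/Δψ = 0.4420 → d_rh = R√(Δφ²+q²Δλ²) = 5083.3 nmi
Excess = (5083.3 − 3643.2) / 3643.2 = 1440.1 / 3643.2 = 39.53% ≈ 39.5%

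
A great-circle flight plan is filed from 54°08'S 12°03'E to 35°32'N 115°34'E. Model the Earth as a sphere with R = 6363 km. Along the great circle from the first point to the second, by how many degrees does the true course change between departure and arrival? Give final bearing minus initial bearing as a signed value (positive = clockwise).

At departure: θ₁ = atan2(sin Δλ cos φ₂, cos φ₁ sin φ₂ − sin φ₁ cos φ₂ cos Δλ) = 76.75°
At arrival: θ₂ = atan2(sin Δλ cos φ₁, −cos φ₂ sin φ₁ + sin φ₂ cos φ₁ cos Δλ) = 44.49°
Δθ = θ₂ − θ₁ = -32.3°

-32.3°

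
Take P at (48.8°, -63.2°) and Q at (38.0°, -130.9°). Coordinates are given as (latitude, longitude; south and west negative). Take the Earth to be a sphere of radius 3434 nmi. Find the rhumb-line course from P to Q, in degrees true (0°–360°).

257.6°

Meridional parts: M(φ₁)=+0.9785, M(φ₂)=+0.7180 → ΔM = -0.2605;  Δλ = -1.1816 rad
tan C = Δλ / ΔM = +4.5357 → C = 257.57°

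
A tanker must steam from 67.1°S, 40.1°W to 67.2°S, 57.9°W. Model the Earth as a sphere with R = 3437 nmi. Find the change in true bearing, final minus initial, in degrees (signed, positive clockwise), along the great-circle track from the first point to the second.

Initial bearing θ₁ = atan2(sin Δλ cos φ₂, cos φ₁ sin φ₂ − sin φ₁ cos φ₂ cos Δλ) = 260.97°
Final bearing θ₂ = (initial bearing from the destination back to the start) + 180° = 277.39°
Δθ = θ₂ − θ₁ = +16.4°

+16.4°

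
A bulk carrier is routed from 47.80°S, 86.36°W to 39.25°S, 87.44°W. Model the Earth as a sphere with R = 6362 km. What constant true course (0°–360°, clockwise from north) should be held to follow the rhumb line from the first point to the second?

Δψ = ln[tan(π/4+φ₂/2)/tan(π/4+φ₁/2)] = +0.2063
Δλ = -0.0188 rad (taken the short way round)
course = atan2(Δλ, Δψ) = 354.78°

354.8°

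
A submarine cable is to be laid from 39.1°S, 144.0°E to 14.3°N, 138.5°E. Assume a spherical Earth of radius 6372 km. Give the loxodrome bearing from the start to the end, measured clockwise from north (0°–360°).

Δψ = ln[tan(π/4+φ₂/2)/tan(π/4+φ₁/2)] = +0.9948
Δλ = -0.0960 rad (taken the short way round)
course = atan2(Δλ, Δψ) = 354.49°

354.5°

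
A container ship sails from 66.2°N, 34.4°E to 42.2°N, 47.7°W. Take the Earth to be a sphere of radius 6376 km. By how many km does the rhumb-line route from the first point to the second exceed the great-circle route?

Great circle: cos σ = sin φ₁ sin φ₂ + cos φ₁ cos φ₂ cos Δλ,  σ = 0.8557 rad → d_gc = 5456.0 km
Rhumb line: Δψ = -0.7433, q = Δφ/Δψ = 0.5635, d_rh = R√(Δφ²+q²Δλ²) = 5800.2 km
Excess = 5800.2 − 5456.0 = 344.2 ≈ 344 km

344 km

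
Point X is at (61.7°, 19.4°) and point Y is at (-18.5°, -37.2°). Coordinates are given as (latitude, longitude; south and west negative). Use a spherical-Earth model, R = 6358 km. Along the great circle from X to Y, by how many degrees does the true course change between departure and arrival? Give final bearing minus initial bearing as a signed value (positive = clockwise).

-29.1°

Initial bearing θ₁ = atan2(sin Δλ cos φ₂, cos φ₁ sin φ₂ − sin φ₁ cos φ₂ cos Δλ) = 232.38°
Final bearing θ₂ = (initial bearing from the destination back to the start) + 180° = 203.33°
Δθ = θ₂ − θ₁ = -29.1°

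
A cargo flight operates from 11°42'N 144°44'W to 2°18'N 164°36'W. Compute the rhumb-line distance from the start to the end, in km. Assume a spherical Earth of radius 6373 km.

Δψ = ln[tan(π/4+φ₂/2)/tan(π/4+φ₁/2)] = -0.1655;  Δφ = -0.1641 rad,  Δλ = -0.3467 rad
q = Δφ/Δψ = 0.9914
d = R·√(Δφ² + q²Δλ²) = 6373·0.38090 = 2427 km

2427 km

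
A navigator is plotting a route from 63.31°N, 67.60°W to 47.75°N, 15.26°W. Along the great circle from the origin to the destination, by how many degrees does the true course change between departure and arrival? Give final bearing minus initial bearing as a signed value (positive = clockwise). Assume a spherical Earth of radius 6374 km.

At departure: θ₁ = atan2(sin Δλ cos φ₂, cos φ₁ sin φ₂ − sin φ₁ cos φ₂ cos Δλ) = 93.71°
At arrival: θ₂ = atan2(sin Δλ cos φ₁, −cos φ₂ sin φ₁ + sin φ₂ cos φ₁ cos Δλ) = 138.19°
Δθ = θ₂ − θ₁ = +44.5°

+44.5°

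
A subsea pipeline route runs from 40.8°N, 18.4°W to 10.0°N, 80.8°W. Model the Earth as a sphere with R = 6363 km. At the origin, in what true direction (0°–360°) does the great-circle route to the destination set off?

259.2°

N = sin Δλ·cos φ₂ = -0.8727;  D = cos φ₁ sin φ₂ − sin φ₁ cos φ₂ cos Δλ = -0.1667
initial course = atan2(N, D) = 259.19°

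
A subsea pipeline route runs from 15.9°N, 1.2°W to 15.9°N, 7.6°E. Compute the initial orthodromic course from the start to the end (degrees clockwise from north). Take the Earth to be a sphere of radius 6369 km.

88.8°

θ = atan2( sin Δλ·cos φ₂ ,  cos φ₁ sin φ₂ − sin φ₁ cos φ₂ cos Δλ )
  = atan2(+0.1471, +0.0031) = 88.79°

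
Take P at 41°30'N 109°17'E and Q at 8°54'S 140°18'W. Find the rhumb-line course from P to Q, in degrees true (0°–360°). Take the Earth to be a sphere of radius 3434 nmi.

116.3°

Meridional parts: M(φ₁)=+0.7975, M(φ₂)=-0.1560 → ΔM = -0.9534;  Δλ = +1.9271 rad
tan C = Δλ / ΔM = -2.0213 → C = 116.32°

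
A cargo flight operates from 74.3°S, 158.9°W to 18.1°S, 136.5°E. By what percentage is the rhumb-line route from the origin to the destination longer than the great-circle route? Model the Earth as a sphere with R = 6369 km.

3.2%

Great circle: σ = 1.1490 rad → d_gc = Rσ = 7317.9 km
Rhumb: Δφ = +0.9809, Δλ = -1.1275, Δψ = +1.6601, q = Δφ/Δψ = 0.5908 → d_rh = R√(Δφ²+q²Δλ²) = 7551.7 km
Excess = (7551.7 − 7317.9) / 7317.9 = 233.8 / 7317.9 = 3.19% ≈ 3.2%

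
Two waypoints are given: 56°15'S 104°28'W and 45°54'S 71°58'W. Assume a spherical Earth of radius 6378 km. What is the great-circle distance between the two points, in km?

2516 km

cos σ = sin φ₁ sin φ₂ + cos φ₁ cos φ₂ cos Δλ
      = sin(-56.25°)sin(-45.90°) + cos(-56.25°)cos(-45.90°)cos(32.50°) = 0.9232
σ = 22.605° → d = Rσ = 6378·0.39452 = 2516 km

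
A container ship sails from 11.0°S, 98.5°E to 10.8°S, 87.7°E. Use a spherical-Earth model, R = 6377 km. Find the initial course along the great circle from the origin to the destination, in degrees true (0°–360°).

θ = atan2( sin Δλ·cos φ₂ ,  cos φ₁ sin φ₂ − sin φ₁ cos φ₂ cos Δλ )
  = atan2(-0.1841, +0.0002) = 270.05°

270.1°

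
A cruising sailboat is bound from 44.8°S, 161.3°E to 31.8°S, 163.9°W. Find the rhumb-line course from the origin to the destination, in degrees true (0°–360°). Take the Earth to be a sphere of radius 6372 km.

64.4°

Meridional parts: M(φ₁)=-0.8764, M(φ₂)=-0.5859 → ΔM = +0.2905;  Δλ = +0.6074 rad
tan C = Δλ / ΔM = +2.0906 → C = 64.44°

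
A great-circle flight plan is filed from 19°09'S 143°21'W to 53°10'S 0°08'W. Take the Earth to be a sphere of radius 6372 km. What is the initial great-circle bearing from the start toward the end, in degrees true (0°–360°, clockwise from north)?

158.5°

N = sin Δλ·cos φ₂ = +0.3590;  D = cos φ₁ sin φ₂ − sin φ₁ cos φ₂ cos Δλ = -0.9136
initial course = atan2(N, D) = 158.55°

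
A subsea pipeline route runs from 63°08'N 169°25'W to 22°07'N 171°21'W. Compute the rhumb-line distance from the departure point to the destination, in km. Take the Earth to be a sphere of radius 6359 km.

Rhumb course C = atan2(Δλ, Δψ) with Δψ = ln[tan(π/4+φ₂/2)/tan(π/4+φ₁/2)] = -1.0360, Δλ = -0.0337 → C = 181.87°
d = R·|Δφ| / |cos C| = 6359·0.71588 / 0.99947 = 4555 km

4555 km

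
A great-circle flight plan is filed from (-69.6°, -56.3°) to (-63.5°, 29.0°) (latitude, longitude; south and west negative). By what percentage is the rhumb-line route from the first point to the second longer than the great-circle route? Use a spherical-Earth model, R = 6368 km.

8.5%

Great circle: σ = 0.5519 rad → d_gc = Rσ = 3514.3 km
Rhumb: Δφ = +0.1065, Δλ = +1.4888, Δψ = +0.2690, q = Δφ/Δψ = 0.3958 → d_rh = R√(Δφ²+q²Δλ²) = 3812.7 km
Excess = (3812.7 − 3514.3) / 3514.3 = 298.4 / 3514.3 = 8.49% ≈ 8.5%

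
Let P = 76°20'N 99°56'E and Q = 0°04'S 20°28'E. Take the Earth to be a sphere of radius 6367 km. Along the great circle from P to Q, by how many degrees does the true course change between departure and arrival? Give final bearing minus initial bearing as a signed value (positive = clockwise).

-66.3°

At departure: θ₁ = atan2(sin Δλ cos φ₂, cos φ₁ sin φ₂ − sin φ₁ cos φ₂ cos Δλ) = 259.74°
At arrival: θ₂ = atan2(sin Δλ cos φ₁, −cos φ₂ sin φ₁ + sin φ₂ cos φ₁ cos Δλ) = 193.44°
Δθ = θ₂ − θ₁ = -66.3°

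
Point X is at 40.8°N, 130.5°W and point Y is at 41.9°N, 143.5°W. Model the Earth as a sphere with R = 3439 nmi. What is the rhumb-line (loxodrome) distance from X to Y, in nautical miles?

Rhumb course C = atan2(Δλ, Δψ) with Δψ = ln[tan(π/4+φ₂/2)/tan(π/4+φ₁/2)] = +0.0256, Δλ = -0.2269 → C = 276.43°
d = R·|Δφ| / |cos C| = 3439·0.01920 / 0.11201 = 589 nmi

589 nmi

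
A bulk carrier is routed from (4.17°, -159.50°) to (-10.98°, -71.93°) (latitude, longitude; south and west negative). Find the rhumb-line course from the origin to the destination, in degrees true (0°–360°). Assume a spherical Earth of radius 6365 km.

99.9°

Meridional parts: M(φ₁)=+0.0728, M(φ₂)=-0.1928 → ΔM = -0.2657;  Δλ = +1.5284 rad
tan C = Δλ / ΔM = -5.7530 → C = 99.86°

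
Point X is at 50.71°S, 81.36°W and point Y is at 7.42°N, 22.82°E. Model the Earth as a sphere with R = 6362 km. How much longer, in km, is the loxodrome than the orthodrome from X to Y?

376 km

Great circle: cos σ = sin φ₁ sin φ₂ + cos φ₁ cos φ₂ cos Δλ,  σ = 1.8274 rad → d_gc = 11625.78 km
Rhumb line: Δψ = +1.1600, q = Δφ/Δψ = 0.8746, d_rh = R√(Δφ²+q²Δλ²) = 12001.32 km
Excess = 12001.32 − 11625.78 = 375.54 ≈ 376 km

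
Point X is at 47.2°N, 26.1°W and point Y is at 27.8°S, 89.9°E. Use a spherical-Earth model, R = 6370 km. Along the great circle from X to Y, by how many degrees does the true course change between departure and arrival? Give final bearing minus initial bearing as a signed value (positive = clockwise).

At departure: θ₁ = atan2(sin Δλ cos φ₂, cos φ₁ sin φ₂ − sin φ₁ cos φ₂ cos Δλ) = 92.33°
At arrival: θ₂ = atan2(sin Δλ cos φ₁, −cos φ₂ sin φ₁ + sin φ₂ cos φ₁ cos Δλ) = 129.87°
Δθ = θ₂ − θ₁ = +37.5°

+37.5°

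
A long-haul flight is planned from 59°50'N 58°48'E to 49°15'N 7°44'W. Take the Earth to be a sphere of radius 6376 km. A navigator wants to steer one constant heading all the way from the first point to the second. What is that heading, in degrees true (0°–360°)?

Δψ = ln[tan(π/4+φ₂/2)/tan(π/4+φ₁/2)] = -0.3207
Δλ = -1.1612 rad (taken the short way round)
course = atan2(Δλ, Δψ) = 254.56°

254.6°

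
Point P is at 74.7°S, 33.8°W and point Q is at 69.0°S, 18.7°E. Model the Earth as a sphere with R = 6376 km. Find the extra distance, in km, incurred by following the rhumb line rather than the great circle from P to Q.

60 km

Great circle: cos σ = sin φ₁ sin φ₂ + cos φ₁ cos φ₂ cos Δλ,  σ = 0.2906 rad → d_gc = 1853.2 km
Rhumb line: Δψ = +0.3220, q = Δφ/Δψ = 0.3090, d_rh = R√(Δφ²+q²Δλ²) = 1913.3 km
Excess = 1913.3 − 1853.2 = 60.1 ≈ 60 km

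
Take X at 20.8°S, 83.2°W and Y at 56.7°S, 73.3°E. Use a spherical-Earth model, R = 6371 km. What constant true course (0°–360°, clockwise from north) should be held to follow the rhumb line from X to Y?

Meridional parts: M(φ₁)=-0.3713, M(φ₂)=-1.2071 → ΔM = -0.8358;  Δλ = +2.7314 rad
tan C = Δλ / ΔM = -3.2680 → C = 107.01°

107.0°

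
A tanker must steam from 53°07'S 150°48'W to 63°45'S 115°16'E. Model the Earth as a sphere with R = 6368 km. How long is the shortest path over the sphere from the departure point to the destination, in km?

cos σ = sin φ₁ sin φ₂ + cos φ₁ cos φ₂ cos Δλ
      = sin(-53.12°)sin(-63.75°) + cos(-53.12°)cos(-63.75°)cos(-93.93°) = 0.6992
σ = 45.640° → d = Rσ = 6368·0.79657 = 5073 km

5073 km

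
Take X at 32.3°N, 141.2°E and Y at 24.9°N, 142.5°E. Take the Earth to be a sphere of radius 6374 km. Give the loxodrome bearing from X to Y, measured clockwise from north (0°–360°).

Δψ = ln[tan(π/4+φ₂/2)/tan(π/4+φ₁/2)] = -0.1473
Δλ = +0.0227 rad (taken the short way round)
course = atan2(Δλ, Δψ) = 171.24°

171.2°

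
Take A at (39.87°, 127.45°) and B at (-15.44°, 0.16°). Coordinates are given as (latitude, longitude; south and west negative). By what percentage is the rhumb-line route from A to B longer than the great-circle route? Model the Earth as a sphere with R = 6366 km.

2.3%

Great circle: σ = 2.2381 rad → d_gc = Rσ = 14247.8 km
Rhumb: Δφ = -0.9653, Δλ = -2.2216, Δψ = -1.0328, q = Δφ/Δψ = 0.9347 → d_rh = R√(Δφ²+q²Δλ²) = 14578.3 km
Excess = (14578.3 − 14247.8) / 14247.8 = 330.5 / 14247.8 = 2.32% ≈ 2.3%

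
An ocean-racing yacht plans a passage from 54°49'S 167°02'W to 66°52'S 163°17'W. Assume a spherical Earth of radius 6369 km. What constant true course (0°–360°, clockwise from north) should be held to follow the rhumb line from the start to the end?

Meridional parts: M(φ₁)=-1.1487, M(φ₂)=-1.5864 → ΔM = -0.4377;  Δλ = +0.0654 rad
tan C = Δλ / ΔM = -0.1495 → C = 171.50°

171.5°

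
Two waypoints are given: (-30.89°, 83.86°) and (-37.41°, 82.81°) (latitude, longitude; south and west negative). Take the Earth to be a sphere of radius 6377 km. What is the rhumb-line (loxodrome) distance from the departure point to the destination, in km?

732 km

Δψ = ln[tan(π/4+φ₂/2)/tan(π/4+φ₁/2)] = -0.1376;  Δφ = -0.1138 rad,  Δλ = -0.0183 rad
q = Δφ/Δψ = 0.8267
d = R·√(Δφ² + q²Δλ²) = 6377·0.11480 = 732 km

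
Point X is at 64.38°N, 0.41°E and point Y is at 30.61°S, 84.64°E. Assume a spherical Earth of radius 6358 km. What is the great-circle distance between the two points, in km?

cos σ = sin φ₁ sin φ₂ + cos φ₁ cos φ₂ cos Δλ
      = sin(64.38°)sin(-30.61°) + cos(64.38°)cos(-30.61°)cos(84.23°) = -0.4217
σ = 114.943° → d = Rσ = 6358·2.00613 = 12755 km

12755 km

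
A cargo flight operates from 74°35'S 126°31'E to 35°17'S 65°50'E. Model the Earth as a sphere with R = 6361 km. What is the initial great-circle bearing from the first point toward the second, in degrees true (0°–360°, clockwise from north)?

N = sin Δλ·cos φ₂ = -0.7118;  D = cos φ₁ sin φ₂ − sin φ₁ cos φ₂ cos Δλ = +0.2318
initial course = atan2(N, D) = 288.04°

288.0°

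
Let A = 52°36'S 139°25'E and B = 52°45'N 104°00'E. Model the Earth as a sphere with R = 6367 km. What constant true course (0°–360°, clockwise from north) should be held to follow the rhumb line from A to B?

344.1°

Meridional parts: M(φ₁)=-1.0833, M(φ₂)=+1.0876 → ΔM = +2.1709;  Δλ = -0.6181 rad
tan C = Δλ / ΔM = -0.2847 → C = 344.11°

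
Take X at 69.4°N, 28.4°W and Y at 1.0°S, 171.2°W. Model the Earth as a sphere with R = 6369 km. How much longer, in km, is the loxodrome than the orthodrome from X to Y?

1841 km

Great circle: cos σ = sin φ₁ sin φ₂ + cos φ₁ cos φ₂ cos Δλ,  σ = 1.8719 rad → d_gc = 11921.9 km
Rhumb line: Δψ = -1.7227, q = Δφ/Δψ = 0.7133, d_rh = R√(Δφ²+q²Δλ²) = 13763.3 km
Excess = 13763.3 − 11921.9 = 1841.4 ≈ 1841 km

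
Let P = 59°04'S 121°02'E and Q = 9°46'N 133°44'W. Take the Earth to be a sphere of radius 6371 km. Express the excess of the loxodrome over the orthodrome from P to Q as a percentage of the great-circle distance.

4.4%

Great circle: σ = 1.8531 rad → d_gc = Rσ = 11806.4 km
Rhumb: Δφ = +1.2014, Δλ = +1.8367, Δψ = +1.4561, q = Δφ/Δψ = 0.8250 → d_rh = R√(Δφ²+q²Δλ²) = 12320.2 km
Excess = (12320.2 − 11806.4) / 11806.4 = 513.8 / 11806.4 = 4.352% ≈ 4.4%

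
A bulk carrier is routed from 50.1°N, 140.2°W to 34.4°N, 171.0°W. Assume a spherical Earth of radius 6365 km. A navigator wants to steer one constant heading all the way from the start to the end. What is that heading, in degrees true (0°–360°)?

235.2°

Meridional parts: M(φ₁)=+1.0134, M(φ₂)=+0.6401 → ΔM = -0.3733;  Δλ = -0.5376 rad
tan C = Δλ / ΔM = +1.4400 → C = 235.22°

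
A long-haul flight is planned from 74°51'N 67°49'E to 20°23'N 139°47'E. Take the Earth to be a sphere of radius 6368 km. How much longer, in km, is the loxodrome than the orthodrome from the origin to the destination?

Great circle: cos σ = sin φ₁ sin φ₂ + cos φ₁ cos φ₂ cos Δλ,  σ = 1.1461 rad → d_gc = 7298.4 km
Rhumb line: Δψ = -1.6540, q = Δφ/Δψ = 0.5747, d_rh = R√(Δφ²+q²Δλ²) = 7601.2 km
Excess = 7601.2 − 7298.4 = 302.8 ≈ 303 km

303 km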